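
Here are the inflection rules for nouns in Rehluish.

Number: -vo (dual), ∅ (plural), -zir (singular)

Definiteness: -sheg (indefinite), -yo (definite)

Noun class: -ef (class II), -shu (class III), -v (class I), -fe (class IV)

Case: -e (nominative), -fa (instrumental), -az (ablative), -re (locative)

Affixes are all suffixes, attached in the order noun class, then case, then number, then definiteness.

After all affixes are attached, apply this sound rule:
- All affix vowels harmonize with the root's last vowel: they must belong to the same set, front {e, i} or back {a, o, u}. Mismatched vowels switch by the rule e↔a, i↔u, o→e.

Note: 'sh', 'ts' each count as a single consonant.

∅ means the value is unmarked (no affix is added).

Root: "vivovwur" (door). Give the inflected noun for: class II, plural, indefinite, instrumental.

Attach noun class class II -ef → vivovwuref.
Attach case instrumental -fa → vivovwureffa.
number = plural: zero marking, form stays vivovwureffa.
Attach definiteness indefinite -sheg → vivovwureffasheg.
Apply vowel harmony: vivovwureffasheg → vivovwuraffashag.

vivovwuraffashag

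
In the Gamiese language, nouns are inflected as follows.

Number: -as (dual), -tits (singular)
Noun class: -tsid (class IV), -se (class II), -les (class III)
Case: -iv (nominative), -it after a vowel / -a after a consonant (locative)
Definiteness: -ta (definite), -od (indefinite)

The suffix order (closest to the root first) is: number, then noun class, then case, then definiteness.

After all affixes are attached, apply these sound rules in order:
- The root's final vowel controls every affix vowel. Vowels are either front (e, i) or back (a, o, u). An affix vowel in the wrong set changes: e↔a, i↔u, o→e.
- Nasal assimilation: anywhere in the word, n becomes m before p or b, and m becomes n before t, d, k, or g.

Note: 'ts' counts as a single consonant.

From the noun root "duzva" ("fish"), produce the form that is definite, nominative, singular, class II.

duzvatutssauvta

Attach number singular -tits → duzvatits.
Attach noun class class II -se → duzvatitsse.
Attach case nominative -iv → duzvatitsseiv.
Attach definiteness definite -ta → duzvatitsseivta.
Apply vowel harmony: duzvatitsseivta → duzvatutssauvta.
Nasal assimilation: no change.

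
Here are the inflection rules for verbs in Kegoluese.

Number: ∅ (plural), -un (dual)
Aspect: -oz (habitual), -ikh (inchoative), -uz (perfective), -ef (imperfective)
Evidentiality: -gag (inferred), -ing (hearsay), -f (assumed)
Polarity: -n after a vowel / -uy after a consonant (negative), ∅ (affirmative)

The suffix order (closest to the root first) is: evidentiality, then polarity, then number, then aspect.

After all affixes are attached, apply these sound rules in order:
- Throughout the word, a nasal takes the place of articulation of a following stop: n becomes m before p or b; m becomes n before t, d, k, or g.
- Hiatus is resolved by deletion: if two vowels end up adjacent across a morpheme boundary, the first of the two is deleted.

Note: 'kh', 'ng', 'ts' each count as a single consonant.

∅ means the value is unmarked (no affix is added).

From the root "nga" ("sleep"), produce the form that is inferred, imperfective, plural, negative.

ngagaguyef

Attach evidentiality inferred -gag → ngagag.
Attach polarity negative -uy (after consonant 'g') → ngagaguy.
number = plural: zero marking, form stays ngagaguy.
Attach aspect imperfective -ef → ngagaguyef.
Nasal assimilation: no change.
Vowel deletion: no change.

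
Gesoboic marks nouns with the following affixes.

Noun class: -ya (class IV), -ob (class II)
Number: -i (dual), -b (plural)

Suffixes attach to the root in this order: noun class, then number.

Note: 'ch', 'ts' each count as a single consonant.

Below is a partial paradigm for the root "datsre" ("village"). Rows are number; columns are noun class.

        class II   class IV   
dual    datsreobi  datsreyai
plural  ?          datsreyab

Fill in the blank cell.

datsreobb

Attach noun class class II -ob → datsreob.
Attach number plural -b → datsreobb.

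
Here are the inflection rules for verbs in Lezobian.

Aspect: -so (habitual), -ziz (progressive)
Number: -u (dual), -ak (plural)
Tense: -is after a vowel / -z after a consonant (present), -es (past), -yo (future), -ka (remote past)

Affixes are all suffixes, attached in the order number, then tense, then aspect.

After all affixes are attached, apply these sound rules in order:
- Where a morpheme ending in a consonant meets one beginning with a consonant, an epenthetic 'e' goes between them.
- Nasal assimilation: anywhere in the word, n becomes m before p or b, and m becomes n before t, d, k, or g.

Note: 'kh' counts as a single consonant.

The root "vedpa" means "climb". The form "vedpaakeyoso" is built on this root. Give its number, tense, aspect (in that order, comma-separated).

plural, future, habitual

Segment: vedpa-ak-yo-so.
number: -ak → plural.
tense: -yo → future.
aspect: -so → habitual.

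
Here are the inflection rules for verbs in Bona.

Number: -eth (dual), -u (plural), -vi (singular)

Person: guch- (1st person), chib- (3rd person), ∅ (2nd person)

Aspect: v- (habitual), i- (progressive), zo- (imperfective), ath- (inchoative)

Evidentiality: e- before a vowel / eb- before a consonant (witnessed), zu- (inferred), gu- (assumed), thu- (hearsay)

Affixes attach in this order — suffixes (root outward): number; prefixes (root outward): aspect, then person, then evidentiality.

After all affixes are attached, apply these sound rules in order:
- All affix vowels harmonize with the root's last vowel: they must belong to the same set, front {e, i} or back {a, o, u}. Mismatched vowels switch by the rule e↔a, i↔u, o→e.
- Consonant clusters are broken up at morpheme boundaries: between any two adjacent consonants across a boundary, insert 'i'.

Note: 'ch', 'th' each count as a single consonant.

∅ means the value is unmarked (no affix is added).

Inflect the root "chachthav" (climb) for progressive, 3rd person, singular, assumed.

guchubuchachthavivu

Attach aspect progressive i- → ichachthav.
Attach number singular -vi → ichachthavvi.
Attach person 3rd person chib- → chibichachthavvi.
Attach evidentiality assumed gu- → guchibichachthavvi.
Apply vowel harmony: guchibichachthavvi → guchubuchachthavvu.
Apply epenthesis: guchubuchachthavvu → guchubuchachthavivu.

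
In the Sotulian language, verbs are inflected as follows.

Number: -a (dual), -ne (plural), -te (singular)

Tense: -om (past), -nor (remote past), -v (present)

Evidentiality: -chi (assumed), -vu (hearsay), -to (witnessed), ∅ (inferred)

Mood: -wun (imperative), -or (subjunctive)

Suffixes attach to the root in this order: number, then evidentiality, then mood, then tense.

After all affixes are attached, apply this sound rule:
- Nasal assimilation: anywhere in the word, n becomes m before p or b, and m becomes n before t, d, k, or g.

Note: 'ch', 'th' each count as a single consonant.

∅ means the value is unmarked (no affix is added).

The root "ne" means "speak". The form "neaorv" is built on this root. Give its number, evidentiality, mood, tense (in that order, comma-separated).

Segment: ne-a-or-v.
number: -a → dual.
evidentiality: ∅ → inferred.
mood: -or → subjunctive.
tense: -v → present.

dual, inferred, subjunctive, present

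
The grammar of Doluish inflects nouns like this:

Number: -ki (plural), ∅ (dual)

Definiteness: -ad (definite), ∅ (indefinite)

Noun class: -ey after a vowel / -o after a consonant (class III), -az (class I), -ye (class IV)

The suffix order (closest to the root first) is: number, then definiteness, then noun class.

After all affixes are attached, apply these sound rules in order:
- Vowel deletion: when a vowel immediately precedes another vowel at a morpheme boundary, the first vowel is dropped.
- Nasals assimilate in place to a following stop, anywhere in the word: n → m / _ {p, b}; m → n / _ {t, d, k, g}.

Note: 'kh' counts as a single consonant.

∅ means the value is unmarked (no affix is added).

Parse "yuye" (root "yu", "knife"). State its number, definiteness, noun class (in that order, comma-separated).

dual, indefinite, class IV

Segment: yu-ye.
number: ∅ → dual.
definiteness: ∅ → indefinite.
noun class: -ye → class IV.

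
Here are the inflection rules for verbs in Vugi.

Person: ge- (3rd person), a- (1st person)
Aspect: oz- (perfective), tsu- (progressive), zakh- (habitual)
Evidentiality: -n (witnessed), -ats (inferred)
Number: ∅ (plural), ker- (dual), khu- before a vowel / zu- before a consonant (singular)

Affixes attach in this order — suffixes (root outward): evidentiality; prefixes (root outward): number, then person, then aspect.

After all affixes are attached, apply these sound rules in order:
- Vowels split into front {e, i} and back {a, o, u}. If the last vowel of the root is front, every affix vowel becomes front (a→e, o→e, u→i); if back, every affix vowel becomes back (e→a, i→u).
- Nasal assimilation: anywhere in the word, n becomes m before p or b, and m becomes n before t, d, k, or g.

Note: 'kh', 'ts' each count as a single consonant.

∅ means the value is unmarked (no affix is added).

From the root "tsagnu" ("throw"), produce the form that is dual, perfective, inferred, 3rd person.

ozgakartsagnuats

Attach evidentiality inferred -ats → tsagnuats.
Attach number dual ker- → kertsagnuats.
Attach person 3rd person ge- → gekertsagnuats.
Attach aspect perfective oz- → ozgekertsagnuats.
Apply vowel harmony: ozgekertsagnuats → ozgakartsagnuats.
Nasal assimilation: no change.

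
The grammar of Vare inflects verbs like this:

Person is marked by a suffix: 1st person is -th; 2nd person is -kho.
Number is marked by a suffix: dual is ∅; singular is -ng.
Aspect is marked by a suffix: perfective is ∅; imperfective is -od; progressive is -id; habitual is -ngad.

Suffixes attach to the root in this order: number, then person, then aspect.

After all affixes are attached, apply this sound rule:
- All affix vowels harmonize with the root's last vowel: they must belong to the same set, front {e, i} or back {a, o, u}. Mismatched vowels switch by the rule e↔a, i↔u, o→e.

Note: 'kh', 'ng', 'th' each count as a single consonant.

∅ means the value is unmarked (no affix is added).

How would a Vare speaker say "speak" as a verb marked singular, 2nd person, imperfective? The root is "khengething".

Attach number singular -ng → khengethingng.
Attach person 2nd person -kho → khengethingngkho.
Attach aspect imperfective -od → khengethingngkhood.
Apply vowel harmony: khengethingngkhood → khengethingngkheed.

khengethingngkheed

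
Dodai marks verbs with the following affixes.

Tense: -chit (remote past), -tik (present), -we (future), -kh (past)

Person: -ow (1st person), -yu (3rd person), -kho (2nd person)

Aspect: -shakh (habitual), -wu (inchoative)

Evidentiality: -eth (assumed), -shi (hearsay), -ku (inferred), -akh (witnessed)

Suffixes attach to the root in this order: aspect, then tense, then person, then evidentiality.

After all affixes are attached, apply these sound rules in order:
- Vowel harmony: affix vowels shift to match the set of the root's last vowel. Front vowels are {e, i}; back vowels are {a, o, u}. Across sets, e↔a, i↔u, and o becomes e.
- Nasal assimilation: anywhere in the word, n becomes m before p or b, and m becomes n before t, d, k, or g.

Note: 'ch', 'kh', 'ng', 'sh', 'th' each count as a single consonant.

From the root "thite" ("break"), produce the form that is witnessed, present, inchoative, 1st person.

thitewitikewekh

Attach aspect inchoative -wu → thitewu.
Attach tense present -tik → thitewutik.
Attach person 1st person -ow → thitewutikow.
Attach evidentiality witnessed -akh → thitewutikowakh.
Apply vowel harmony: thitewutikowakh → thitewitikewekh.
Nasal assimilation: no change.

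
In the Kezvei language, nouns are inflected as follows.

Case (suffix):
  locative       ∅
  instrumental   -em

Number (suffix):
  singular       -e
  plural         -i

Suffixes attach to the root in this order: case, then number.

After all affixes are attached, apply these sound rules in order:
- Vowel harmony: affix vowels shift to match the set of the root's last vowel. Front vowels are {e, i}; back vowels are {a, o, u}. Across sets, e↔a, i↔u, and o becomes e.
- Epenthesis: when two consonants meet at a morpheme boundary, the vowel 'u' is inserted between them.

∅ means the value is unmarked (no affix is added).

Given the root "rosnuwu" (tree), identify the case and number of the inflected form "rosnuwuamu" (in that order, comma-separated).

Segment: rosnuwu-em-i.
case: -em → instrumental.
number: -i → plural.

instrumental, plural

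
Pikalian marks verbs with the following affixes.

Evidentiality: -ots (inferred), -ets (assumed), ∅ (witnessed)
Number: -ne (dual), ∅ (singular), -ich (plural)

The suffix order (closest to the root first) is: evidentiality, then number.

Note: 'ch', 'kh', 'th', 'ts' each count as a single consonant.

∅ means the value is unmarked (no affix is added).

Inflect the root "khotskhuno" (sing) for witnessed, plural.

evidentiality = witnessed: zero marking, form stays khotskhuno.
Attach number plural -ich → khotskhunoich.

khotskhunoich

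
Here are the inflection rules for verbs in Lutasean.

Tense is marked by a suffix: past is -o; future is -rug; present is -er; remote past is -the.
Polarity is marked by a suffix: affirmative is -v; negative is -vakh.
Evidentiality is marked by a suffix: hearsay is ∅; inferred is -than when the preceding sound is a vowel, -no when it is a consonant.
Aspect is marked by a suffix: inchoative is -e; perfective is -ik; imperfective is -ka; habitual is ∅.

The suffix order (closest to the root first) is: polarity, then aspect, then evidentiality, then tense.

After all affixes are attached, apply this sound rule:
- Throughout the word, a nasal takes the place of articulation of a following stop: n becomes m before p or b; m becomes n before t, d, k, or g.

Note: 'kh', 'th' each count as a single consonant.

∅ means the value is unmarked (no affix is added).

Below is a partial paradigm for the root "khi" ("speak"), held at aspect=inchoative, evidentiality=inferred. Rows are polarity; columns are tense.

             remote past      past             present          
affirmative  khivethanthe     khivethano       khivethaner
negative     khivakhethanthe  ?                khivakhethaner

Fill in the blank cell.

khivakhethano

Attach polarity negative -vakh → khivakh.
Attach aspect inchoative -e → khivakhe.
Attach evidentiality inferred -than (after vowel 'e') → khivakhethan.
Attach tense past -o → khivakhethano.
Nasal assimilation: no change.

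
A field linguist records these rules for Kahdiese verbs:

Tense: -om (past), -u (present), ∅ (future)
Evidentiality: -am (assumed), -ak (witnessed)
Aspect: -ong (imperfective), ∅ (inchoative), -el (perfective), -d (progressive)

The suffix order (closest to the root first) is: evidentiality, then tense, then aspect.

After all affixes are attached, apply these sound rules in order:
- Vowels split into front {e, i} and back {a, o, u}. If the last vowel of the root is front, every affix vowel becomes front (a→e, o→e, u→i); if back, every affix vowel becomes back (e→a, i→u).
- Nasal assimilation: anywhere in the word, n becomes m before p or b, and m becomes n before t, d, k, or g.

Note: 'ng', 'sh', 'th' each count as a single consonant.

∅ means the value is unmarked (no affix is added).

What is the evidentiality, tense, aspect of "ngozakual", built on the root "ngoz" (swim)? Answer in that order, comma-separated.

Segment: ngoz-ak-u-el.
evidentiality: -ak → witnessed.
tense: -u → present.
aspect: -el → perfective.

witnessed, present, perfective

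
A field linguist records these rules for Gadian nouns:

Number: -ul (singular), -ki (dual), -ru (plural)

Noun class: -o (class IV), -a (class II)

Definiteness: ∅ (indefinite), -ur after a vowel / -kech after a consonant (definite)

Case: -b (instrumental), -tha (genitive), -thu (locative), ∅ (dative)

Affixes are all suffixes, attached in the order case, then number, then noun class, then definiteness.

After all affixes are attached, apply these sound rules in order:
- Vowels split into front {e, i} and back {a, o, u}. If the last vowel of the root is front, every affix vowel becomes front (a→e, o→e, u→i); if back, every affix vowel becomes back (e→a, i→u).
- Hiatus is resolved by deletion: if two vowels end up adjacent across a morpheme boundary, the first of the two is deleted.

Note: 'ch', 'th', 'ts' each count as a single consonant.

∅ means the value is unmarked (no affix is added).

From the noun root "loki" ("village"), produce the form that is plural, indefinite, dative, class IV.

lokire

case = dative: zero marking, form stays loki.
Attach number plural -ru → lokiru.
Attach noun class class IV -o → lokiruo.
definiteness = indefinite: zero marking, form stays lokiruo.
Apply vowel harmony: lokiruo → lokirie.
Apply vowel deletion: lokirie → lokire.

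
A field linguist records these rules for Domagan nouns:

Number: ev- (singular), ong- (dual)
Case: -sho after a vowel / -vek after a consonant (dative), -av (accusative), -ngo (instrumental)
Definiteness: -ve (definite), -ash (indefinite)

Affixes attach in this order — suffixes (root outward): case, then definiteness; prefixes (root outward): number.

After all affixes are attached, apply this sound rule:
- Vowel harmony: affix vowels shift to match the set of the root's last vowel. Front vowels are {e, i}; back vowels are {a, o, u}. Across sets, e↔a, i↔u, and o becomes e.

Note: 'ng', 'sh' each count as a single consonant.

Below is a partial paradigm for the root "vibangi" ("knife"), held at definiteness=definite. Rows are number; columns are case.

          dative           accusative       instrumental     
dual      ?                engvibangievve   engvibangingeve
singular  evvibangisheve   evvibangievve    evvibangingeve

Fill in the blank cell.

Attach case dative -sho (after vowel 'i') → vibangisho.
Attach number dual ong- → ongvibangisho.
Attach definiteness definite -ve → ongvibangishove.
Apply vowel harmony: ongvibangishove → engvibangisheve.

engvibangisheve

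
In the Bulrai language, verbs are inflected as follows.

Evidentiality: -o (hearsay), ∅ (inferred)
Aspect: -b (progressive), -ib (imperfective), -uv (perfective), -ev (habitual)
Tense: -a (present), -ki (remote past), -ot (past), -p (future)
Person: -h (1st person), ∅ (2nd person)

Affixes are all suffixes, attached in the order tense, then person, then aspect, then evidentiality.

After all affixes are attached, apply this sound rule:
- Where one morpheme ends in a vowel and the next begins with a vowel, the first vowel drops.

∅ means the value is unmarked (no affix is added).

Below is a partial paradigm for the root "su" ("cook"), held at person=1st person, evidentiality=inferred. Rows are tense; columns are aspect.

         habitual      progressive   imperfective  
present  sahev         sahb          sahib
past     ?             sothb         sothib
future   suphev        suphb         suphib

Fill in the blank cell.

Attach tense past -ot → suot.
Attach person 1st person -h → suoth.
Attach aspect habitual -ev → suothev.
evidentiality = inferred: zero marking, form stays suothev.
Apply vowel deletion: suothev → sothev.

sothev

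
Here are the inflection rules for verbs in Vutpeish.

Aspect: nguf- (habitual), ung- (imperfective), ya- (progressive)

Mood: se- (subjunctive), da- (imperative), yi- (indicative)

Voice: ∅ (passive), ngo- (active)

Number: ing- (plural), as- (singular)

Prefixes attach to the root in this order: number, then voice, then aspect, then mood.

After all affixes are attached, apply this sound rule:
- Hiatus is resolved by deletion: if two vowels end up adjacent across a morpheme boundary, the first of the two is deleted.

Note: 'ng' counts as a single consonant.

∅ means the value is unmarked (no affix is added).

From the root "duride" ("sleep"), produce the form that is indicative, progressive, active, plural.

Attach number plural ing- → ingduride.
Attach voice active ngo- → ngoingduride.
Attach aspect progressive ya- → yangoingduride.
Attach mood indicative yi- → yiyangoingduride.
Apply vowel deletion: yiyangoingduride → yiyangingduride.

yiyangingduride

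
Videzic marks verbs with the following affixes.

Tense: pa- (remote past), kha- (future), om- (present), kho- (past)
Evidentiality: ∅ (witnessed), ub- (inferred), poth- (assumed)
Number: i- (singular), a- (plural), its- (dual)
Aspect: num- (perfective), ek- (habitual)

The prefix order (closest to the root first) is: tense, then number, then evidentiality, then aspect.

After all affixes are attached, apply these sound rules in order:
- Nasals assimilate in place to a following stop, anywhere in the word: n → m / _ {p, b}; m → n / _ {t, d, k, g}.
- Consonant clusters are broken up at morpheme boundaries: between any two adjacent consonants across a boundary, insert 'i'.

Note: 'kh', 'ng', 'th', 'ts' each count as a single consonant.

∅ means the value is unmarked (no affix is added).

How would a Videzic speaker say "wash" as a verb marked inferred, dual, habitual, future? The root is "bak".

Attach tense future kha- → khabak.
Attach number dual its- → itskhabak.
Attach evidentiality inferred ub- → ubitskhabak.
Attach aspect habitual ek- → ekubitskhabak.
Nasal assimilation: no change.
Apply epenthesis: ekubitskhabak → ekubitsikhabak.

ekubitsikhabak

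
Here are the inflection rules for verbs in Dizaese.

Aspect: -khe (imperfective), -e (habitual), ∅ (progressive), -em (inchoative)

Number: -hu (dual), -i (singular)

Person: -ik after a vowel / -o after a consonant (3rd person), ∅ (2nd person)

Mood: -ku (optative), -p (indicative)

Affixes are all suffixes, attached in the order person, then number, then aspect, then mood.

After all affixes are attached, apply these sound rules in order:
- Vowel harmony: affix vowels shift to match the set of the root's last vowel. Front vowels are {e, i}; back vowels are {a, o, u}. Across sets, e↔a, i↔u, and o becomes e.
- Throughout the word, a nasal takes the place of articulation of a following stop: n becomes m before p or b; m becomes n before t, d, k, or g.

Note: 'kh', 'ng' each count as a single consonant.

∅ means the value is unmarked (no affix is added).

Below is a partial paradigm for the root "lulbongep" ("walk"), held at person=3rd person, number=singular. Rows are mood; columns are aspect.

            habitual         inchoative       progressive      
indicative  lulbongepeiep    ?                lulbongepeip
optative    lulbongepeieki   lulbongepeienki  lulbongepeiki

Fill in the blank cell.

Attach person 3rd person -o (after consonant 'p') → lulbongepo.
Attach number singular -i → lulbongepoi.
Attach aspect inchoative -em → lulbongepoiem.
Attach mood indicative -p → lulbongepoiemp.
Apply vowel harmony: lulbongepoiemp → lulbongepeiemp.
Nasal assimilation: no change.

lulbongepeiemp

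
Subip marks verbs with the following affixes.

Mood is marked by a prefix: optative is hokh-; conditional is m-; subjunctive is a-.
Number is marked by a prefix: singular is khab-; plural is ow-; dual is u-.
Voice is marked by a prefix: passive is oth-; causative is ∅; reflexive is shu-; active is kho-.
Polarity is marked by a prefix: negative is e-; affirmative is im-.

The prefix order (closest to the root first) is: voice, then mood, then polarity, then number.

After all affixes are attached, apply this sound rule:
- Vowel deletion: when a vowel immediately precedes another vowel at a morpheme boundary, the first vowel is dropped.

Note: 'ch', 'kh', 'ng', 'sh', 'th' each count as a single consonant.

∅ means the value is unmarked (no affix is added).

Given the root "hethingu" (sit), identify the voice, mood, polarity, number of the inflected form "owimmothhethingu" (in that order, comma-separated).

Segment: ow-im-m-oth-hethingu.
voice: oth- → passive.
mood: m- → conditional.
polarity: im- → affirmative.
number: ow- → plural.

passive, conditional, affirmative, plural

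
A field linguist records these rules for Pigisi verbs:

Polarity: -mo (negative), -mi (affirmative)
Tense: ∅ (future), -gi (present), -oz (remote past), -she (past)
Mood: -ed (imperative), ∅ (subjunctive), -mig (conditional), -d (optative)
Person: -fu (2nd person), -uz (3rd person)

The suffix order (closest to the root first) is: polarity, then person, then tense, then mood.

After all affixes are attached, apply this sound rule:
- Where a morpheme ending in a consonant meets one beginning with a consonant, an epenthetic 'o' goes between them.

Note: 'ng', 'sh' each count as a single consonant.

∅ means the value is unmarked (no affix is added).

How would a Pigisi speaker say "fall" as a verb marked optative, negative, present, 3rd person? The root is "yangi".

Attach polarity negative -mo → yangimo.
Attach person 3rd person -uz → yangimouz.
Attach tense present -gi → yangimouzgi.
Attach mood optative -d → yangimouzgid.
Apply epenthesis: yangimouzgid → yangimouzogid.

yangimouzogid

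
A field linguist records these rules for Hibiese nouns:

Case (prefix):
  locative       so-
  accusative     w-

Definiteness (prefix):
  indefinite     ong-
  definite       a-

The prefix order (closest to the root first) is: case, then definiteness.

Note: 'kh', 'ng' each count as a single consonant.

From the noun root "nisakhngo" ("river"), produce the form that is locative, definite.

asonisakhngo

Attach case locative so- → sonisakhngo.
Attach definiteness definite a- → asonisakhngo.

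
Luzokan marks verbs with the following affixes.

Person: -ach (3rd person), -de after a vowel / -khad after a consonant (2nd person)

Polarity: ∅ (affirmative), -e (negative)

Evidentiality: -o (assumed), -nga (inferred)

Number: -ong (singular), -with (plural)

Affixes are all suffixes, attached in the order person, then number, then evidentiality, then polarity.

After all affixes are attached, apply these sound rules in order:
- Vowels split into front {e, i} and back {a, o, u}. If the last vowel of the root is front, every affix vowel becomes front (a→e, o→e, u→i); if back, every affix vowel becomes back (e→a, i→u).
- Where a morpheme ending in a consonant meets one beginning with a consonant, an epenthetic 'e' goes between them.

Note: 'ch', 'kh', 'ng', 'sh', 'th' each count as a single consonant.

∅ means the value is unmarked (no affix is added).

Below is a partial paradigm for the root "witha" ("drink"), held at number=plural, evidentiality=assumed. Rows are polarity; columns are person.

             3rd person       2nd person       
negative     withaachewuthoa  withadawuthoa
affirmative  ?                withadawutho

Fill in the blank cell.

withaachewutho

Attach person 3rd person -ach → withaach.
Attach number plural -with → withaachwith.
Attach evidentiality assumed -o → withaachwitho.
polarity = affirmative: zero marking, form stays withaachwitho.
Apply vowel harmony: withaachwitho → withaachwutho.
Apply epenthesis: withaachwutho → withaachewutho.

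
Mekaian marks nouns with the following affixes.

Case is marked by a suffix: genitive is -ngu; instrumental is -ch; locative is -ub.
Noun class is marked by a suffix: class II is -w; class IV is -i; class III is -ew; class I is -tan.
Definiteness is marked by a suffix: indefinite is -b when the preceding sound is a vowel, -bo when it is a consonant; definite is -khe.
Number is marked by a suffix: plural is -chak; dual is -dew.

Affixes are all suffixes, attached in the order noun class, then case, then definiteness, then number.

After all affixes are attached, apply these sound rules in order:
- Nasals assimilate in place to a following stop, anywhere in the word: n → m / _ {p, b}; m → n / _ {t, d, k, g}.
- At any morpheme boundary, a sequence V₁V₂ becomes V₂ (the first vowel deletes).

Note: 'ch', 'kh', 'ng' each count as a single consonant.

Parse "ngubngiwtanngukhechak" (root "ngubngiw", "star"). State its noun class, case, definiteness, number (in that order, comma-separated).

class I, genitive, definite, plural

Segment: ngubngiw-tan-ngu-khe-chak.
noun class: -tan → class I.
case: -ngu → genitive.
definiteness: -khe → definite.
number: -chak → plural.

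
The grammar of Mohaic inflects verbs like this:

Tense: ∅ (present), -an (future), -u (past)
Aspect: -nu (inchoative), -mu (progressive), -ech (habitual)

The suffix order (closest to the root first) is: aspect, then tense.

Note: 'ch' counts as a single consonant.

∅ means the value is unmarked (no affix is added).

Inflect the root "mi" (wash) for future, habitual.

Attach aspect habitual -ech → miech.
Attach tense future -an → miechan.

miechan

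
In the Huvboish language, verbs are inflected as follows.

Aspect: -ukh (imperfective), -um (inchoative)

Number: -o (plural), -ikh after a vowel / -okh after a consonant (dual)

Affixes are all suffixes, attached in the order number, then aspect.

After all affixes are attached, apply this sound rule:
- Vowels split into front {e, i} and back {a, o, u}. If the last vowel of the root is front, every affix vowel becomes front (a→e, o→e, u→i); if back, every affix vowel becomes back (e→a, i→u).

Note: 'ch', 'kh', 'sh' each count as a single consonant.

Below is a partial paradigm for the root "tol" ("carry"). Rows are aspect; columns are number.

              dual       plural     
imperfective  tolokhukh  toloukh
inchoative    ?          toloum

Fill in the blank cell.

Attach number dual -okh (after consonant 'l') → tolokh.
Attach aspect inchoative -um → tolokhum.
Vowel harmony: no change.

tolokhum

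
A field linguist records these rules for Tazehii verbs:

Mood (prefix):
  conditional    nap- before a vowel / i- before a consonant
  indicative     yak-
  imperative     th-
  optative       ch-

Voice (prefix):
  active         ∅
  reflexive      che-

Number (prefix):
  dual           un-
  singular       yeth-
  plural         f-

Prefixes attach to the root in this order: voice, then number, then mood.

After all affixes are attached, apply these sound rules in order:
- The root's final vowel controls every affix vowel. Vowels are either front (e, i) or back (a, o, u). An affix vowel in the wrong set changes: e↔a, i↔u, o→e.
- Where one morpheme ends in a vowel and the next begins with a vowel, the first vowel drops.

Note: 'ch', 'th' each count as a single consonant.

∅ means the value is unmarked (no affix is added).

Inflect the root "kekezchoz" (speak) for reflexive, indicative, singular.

yakyathchakekezchoz

Attach voice reflexive che- → chekekezchoz.
Attach number singular yeth- → yethchekekezchoz.
Attach mood indicative yak- → yakyethchekekezchoz.
Apply vowel harmony: yakyethchekekezchoz → yakyathchakekezchoz.
Vowel deletion: no change.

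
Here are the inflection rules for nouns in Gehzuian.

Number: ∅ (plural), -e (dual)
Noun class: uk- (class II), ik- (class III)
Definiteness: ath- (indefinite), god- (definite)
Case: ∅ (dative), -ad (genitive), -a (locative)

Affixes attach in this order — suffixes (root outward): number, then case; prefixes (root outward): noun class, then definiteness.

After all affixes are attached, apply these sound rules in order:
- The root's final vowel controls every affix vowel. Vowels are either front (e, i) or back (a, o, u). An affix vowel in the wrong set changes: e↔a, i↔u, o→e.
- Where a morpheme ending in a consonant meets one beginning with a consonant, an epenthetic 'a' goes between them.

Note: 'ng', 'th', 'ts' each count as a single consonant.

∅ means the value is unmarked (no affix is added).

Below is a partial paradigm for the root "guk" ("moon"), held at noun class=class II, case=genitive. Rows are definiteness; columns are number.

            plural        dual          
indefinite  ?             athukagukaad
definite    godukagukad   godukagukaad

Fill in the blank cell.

athukagukad

number = plural: zero marking, form stays guk.
Attach noun class class II uk- → ukguk.
Attach definiteness indefinite ath- → athukguk.
Attach case genitive -ad → athukgukad.
Vowel harmony: no change.
Apply epenthesis: athukgukad → athukagukad.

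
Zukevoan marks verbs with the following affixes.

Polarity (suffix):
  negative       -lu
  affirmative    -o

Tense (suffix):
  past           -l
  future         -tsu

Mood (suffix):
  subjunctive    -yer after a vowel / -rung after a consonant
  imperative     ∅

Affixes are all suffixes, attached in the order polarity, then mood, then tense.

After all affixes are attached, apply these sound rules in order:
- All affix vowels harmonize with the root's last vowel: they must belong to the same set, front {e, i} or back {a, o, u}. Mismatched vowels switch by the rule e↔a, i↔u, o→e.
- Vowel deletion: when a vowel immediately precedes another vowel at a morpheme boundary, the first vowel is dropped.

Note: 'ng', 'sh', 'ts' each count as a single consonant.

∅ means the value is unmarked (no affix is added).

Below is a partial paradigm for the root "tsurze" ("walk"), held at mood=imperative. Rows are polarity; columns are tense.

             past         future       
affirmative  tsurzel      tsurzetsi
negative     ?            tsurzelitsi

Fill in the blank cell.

Attach polarity negative -lu → tsurzelu.
mood = imperative: zero marking, form stays tsurzelu.
Attach tense past -l → tsurzelul.
Apply vowel harmony: tsurzelul → tsurzelil.
Vowel deletion: no change.

tsurzelil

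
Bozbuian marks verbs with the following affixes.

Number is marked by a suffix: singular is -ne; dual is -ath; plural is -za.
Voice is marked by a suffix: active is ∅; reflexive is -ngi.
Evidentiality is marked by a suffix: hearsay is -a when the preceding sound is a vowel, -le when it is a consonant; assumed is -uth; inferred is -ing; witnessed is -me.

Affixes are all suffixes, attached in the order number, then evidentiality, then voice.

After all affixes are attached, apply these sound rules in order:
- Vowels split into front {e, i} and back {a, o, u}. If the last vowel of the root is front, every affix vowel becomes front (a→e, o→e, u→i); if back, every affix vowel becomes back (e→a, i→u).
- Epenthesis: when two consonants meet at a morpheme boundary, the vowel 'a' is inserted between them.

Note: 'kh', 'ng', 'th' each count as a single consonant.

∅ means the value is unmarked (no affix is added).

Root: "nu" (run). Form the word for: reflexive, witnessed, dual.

nuathamangu

Attach number dual -ath → nuath.
Attach evidentiality witnessed -me → nuathme.
Attach voice reflexive -ngi → nuathmengi.
Apply vowel harmony: nuathmengi → nuathmangu.
Apply epenthesis: nuathmangu → nuathamangu.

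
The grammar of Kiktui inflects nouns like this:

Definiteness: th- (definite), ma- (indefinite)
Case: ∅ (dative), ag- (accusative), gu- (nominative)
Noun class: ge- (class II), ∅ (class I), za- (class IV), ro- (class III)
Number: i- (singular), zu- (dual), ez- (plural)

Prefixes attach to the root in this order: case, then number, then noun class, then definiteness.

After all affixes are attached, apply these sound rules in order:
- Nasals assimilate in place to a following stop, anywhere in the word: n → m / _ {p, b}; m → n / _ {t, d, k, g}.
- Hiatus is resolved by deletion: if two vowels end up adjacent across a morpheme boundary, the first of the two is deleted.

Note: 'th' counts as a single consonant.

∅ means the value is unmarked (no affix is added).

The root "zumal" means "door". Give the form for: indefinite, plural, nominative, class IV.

mazezguzumal

Attach case nominative gu- → guzumal.
Attach number plural ez- → ezguzumal.
Attach noun class class IV za- → zaezguzumal.
Attach definiteness indefinite ma- → mazaezguzumal.
Nasal assimilation: no change.
Apply vowel deletion: mazaezguzumal → mazezguzumal.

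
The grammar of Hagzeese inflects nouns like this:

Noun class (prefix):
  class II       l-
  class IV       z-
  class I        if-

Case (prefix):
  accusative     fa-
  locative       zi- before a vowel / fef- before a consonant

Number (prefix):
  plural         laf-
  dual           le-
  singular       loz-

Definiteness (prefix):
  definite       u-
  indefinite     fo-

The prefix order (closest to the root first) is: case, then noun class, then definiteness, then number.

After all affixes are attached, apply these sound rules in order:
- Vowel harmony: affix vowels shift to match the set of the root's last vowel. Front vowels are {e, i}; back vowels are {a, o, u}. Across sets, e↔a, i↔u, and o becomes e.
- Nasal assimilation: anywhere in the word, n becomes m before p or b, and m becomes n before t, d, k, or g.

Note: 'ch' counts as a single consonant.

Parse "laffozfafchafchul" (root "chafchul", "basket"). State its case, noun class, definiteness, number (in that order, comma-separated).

locative, class IV, indefinite, plural

Segment: laf-fo-z-fef-chafchul.
case: zi/fef- → locative.
noun class: z- → class IV.
definiteness: fo- → indefinite.
number: laf- → plural.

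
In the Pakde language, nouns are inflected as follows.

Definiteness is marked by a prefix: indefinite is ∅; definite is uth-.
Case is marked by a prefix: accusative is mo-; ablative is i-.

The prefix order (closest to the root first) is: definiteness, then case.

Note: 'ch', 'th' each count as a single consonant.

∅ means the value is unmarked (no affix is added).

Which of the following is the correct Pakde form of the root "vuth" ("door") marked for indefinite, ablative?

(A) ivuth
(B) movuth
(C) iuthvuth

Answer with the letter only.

definiteness = indefinite: zero marking, form stays vuth.
Attach case ablative i- → ivuth.
So the correct form is ivuth, option (A).
(C) iuthvuth is wrong: it uses definite instead of indefinite for definiteness.
(B) movuth is wrong: it uses accusative instead of ablative for case.

A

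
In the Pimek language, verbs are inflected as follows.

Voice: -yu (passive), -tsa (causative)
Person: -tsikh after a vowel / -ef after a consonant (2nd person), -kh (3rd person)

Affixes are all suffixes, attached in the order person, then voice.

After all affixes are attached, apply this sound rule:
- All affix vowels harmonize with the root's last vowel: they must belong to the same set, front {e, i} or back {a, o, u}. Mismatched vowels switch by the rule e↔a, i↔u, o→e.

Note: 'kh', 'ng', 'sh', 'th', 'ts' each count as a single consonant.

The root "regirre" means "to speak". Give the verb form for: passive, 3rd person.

Attach person 3rd person -kh → regirrekh.
Attach voice passive -yu → regirrekhyu.
Apply vowel harmony: regirrekhyu → regirrekhyi.

regirrekhyi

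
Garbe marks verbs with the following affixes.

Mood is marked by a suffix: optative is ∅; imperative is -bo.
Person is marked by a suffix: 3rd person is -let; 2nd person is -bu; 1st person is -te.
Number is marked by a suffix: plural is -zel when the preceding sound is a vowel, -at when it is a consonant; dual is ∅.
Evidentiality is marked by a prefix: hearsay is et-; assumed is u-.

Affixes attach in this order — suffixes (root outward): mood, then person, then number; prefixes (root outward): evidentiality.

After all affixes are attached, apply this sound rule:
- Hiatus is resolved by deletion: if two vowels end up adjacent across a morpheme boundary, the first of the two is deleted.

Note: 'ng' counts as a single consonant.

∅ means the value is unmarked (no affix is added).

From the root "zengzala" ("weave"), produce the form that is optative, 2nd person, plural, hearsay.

etzengzalabuzel

Attach evidentiality hearsay et- → etzengzala.
mood = optative: zero marking, form stays etzengzala.
Attach person 2nd person -bu → etzengzalabu.
Attach number plural -zel (after vowel 'u') → etzengzalabuzel.
Vowel deletion: no change.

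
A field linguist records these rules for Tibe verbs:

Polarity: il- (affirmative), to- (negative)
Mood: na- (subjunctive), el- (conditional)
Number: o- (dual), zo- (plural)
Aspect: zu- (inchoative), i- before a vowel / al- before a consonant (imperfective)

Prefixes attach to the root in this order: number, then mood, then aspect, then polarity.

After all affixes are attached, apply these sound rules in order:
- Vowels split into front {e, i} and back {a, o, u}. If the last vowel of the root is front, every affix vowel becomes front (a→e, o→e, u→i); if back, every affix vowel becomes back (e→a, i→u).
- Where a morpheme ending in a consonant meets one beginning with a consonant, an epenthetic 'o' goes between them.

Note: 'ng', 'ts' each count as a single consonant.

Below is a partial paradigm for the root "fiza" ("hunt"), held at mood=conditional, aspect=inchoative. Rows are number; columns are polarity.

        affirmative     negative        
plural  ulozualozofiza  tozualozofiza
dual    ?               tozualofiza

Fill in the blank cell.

Attach number dual o- → ofiza.
Attach mood conditional el- → elofiza.
Attach aspect inchoative zu- → zuelofiza.
Attach polarity affirmative il- → ilzuelofiza.
Apply vowel harmony: ilzuelofiza → ulzualofiza.
Apply epenthesis: ulzualofiza → ulozualofiza.

ulozualofiza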